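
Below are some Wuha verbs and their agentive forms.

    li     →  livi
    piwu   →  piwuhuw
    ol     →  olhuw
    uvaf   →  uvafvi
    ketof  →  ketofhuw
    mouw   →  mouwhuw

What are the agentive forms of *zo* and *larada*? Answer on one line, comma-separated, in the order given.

zohuw, laradavi

Looking at the last vowel of each stem: -huw when the last vowel of the stem is a rounded vowel (*piwu*, *ol*, *ketof*, *mouw*); -vi when the last vowel of the stem is an unrounded vowel (*li*, *uvaf*).
*zo*: last vowel = /o/, a rounded vowel → -huw → *zohuw*.
*larada*: last vowel = /a/, an unrounded vowel → -vi → *laradavi*.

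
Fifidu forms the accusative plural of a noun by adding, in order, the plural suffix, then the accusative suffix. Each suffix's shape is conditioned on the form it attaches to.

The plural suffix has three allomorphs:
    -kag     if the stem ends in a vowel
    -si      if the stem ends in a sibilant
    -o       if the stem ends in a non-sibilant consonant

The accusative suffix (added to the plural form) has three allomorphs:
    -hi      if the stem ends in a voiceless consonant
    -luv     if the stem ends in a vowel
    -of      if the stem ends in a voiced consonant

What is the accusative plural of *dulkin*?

dulkinoluv

*dulkin* — final sound /n/ (a non-sibilant consonant) → -o → *dulkino*.
The plural form *dulkino* — final sound /o/ (a vowel) → -luv → *dulkinoluv*.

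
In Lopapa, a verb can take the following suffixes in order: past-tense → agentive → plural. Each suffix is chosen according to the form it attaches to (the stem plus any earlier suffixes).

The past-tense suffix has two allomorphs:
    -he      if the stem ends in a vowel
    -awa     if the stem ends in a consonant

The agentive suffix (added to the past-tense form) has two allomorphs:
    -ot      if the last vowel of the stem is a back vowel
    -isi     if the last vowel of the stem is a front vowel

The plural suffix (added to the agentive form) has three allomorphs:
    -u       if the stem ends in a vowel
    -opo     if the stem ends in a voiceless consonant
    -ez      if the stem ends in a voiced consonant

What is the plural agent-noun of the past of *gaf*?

The final sound of *gaf* is /f/, which is a consonant, so the past-tense suffix is -awa, giving *gafawa*.
The past-tense form *gafawa*: last vowel = /a/, a back vowel → -ot → *gafawaot*.
The agentive form *gafawaot* — final sound /t/ (a voiceless consonant) → -opo → *gafawaotopo*.

gafawaotopo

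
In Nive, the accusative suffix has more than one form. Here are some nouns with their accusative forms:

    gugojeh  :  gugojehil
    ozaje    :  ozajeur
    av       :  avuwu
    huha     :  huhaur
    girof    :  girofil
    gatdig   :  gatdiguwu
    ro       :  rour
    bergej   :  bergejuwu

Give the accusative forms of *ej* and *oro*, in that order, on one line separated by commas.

Looking at the final sound of each stem: -il when the stem ends in a voiceless consonant (*gugojeh*, *girof*); -uwu when the stem ends in a voiced consonant (*av*, *gatdig*, *bergej*); -ur when the stem ends in a vowel (*ozaje*, *huha*, *ro*).
*ej* — final sound /j/ (a voiced consonant) → -uwu → *ejuwu*.
Since the final sound of *oro* is /o/ (a vowel), it takes -ur, giving *orour*.

ejuwu, orour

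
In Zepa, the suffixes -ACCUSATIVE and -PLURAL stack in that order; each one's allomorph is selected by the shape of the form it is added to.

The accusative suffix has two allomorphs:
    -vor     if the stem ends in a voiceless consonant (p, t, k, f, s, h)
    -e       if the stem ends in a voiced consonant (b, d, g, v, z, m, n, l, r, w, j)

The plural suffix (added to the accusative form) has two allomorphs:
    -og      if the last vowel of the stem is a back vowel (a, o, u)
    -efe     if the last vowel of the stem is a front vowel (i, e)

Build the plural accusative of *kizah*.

*kizah*: final consonant = /h/, voiceless → -vor → *kizahvor*.
The accusative form *kizahvor*: last vowel = /o/, a back vowel → -og → *kizahvorog*.

kizahvorog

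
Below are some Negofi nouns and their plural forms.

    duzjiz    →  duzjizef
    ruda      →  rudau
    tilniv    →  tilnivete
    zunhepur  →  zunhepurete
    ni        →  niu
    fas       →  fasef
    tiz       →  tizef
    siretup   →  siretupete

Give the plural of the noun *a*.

au

The suffix is conditioned by the final sound: -ef when the stem ends in a sibilant (*duzjiz*, *fas*, *tiz*); -ete when the stem ends in a non-sibilant consonant (*tilniv*, *zunhepur*, *siretup*); -u when the stem ends in a vowel (*ruda*, *ni*).
Since the final sound of *a* is /a/ (a vowel), it takes -u, giving *au*.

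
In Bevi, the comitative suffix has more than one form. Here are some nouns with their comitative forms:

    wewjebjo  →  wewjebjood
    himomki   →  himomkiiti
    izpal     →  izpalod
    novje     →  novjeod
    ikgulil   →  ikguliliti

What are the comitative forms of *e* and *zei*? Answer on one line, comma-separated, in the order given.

eod, zeiiti

The suffix is conditioned by the last vowel: -iti when the last vowel of the stem is a high vowel (*himomki*, *ikgulil*); -od when the last vowel of the stem is a non-high vowel (*wewjebjo*, *izpal*, *novje*).
Since the last vowel of *e* is /e/ (a non-high vowel), it takes -od, giving *eod*.
*zei*: last vowel = /i/, a high vowel → -iti → *zeiiti*.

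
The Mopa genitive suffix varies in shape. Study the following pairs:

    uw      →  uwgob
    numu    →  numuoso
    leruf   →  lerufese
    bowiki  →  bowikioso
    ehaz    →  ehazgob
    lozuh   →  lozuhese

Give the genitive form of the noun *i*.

The alternation tracks the final sound of the stem — -ese when the stem ends in a voiceless consonant (*leruf*, *lozuh*); -gob when the stem ends in a voiced consonant (*uw*, *ehaz*); -oso when the stem ends in a vowel (*numu*, *bowiki*).
*i* — final sound /i/ (a vowel) → -oso → *ioso*.

ioso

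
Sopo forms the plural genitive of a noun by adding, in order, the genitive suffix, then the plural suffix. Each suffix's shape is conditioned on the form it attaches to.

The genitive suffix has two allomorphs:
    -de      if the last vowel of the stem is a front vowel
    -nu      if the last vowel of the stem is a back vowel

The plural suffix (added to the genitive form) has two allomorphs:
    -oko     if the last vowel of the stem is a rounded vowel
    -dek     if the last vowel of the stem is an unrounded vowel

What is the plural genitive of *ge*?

Since the last vowel of *ge* is /e/ (a front vowel), it takes -de, giving *gede*.
The genitive form *gede*: last vowel = /e/, an unrounded vowel → -dek → *gededek*.

gededek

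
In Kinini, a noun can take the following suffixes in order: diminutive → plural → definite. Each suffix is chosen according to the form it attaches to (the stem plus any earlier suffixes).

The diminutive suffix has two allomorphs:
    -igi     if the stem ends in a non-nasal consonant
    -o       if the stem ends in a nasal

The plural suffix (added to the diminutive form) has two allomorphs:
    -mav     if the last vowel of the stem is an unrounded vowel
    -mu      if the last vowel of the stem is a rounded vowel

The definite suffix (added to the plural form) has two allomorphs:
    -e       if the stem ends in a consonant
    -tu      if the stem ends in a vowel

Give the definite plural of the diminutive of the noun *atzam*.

The final consonant of *atzam* is /m/, which is a nasal, so the diminutive suffix is -o, giving *atzamo*.
The last vowel of the diminutive form *atzamo* is /o/, which is a rounded vowel, so the plural suffix is -mu, giving *atzamomu*.
The final sound of the plural form *atzamomu* is /u/, which is a vowel, so the definite suffix is -tu, giving *atzamomutu*.

atzamomutu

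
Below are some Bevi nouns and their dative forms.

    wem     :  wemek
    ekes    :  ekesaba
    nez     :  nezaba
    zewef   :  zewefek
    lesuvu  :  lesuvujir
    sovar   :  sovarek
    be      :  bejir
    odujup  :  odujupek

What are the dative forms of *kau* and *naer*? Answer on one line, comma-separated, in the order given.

kaujir, naerek

The pattern is sibilance of the final sound: -aba when the stem ends in a sibilant (*ekes*, *nez*); -ek when the stem ends in a non-sibilant consonant (*wem*, *zewef*, *sovar*, *odujup*); -jir when the stem ends in a vowel (*lesuvu*, *be*).
The final sound of *kau* is /u/, which is a vowel, so the suffix is -jir, giving *kaujir*.
*naer* — final sound /r/ (a non-sibilant consonant) → -ek → *naerek*.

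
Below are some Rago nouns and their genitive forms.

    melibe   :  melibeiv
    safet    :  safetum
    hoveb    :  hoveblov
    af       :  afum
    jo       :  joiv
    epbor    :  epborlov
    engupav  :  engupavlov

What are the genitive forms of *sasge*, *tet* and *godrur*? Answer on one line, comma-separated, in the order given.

Looking at the final sound of each stem: -um when the stem ends in a voiceless consonant (*safet*, *af*); -lov when the stem ends in a voiced consonant (*hoveb*, *epbor*, *engupav*); -iv when the stem ends in a vowel (*melibe*, *jo*).
The final sound of *sasge* is /e/, which is a vowel, so the suffix is -iv, giving *sasgeiv*.
The final sound of *tet* is /t/, which is a voiceless consonant, so the suffix is -um, giving *tetum*.
*godrur* — final sound /r/ (a voiced consonant) → -lov → *godrurlov*.

sasgeiv, tetum, godrurlov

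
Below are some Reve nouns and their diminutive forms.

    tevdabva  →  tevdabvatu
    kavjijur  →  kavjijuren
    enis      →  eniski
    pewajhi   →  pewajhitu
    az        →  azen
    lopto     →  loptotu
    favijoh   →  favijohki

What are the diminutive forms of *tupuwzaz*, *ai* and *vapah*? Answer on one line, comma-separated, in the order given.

tupuwzazen, aitu, vapahki

The alternation tracks the final sound of the stem — -ki when the stem ends in a voiceless consonant (*enis*, *favijoh*); -en when the stem ends in a voiced consonant (*kavjijur*, *az*); -tu when the stem ends in a vowel (*tevdabva*, *pewajhi*, *lopto*).
Since the final sound of *tupuwzaz* is /z/ (a voiced consonant), it takes -en, giving *tupuwzazen*.
*ai*: final sound = /i/, a vowel → -tu → *aitu*.
*vapah*: final sound = /h/, a voiceless consonant → -ki → *vapahki*.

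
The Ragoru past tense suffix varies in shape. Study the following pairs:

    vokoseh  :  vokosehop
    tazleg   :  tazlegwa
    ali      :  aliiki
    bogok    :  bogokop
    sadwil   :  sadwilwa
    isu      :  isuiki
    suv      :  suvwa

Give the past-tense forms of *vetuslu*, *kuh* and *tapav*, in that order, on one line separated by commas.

Looking at the final sound of each stem: -op when the stem ends in a voiceless consonant (*vokoseh*, *bogok*); -wa when the stem ends in a voiced consonant (*tazleg*, *sadwil*, *suv*); -iki when the stem ends in a vowel (*ali*, *isu*).
Since the final sound of *vetuslu* is /u/ (a vowel), it takes -iki, giving *vetusluiki*.
*kuh*: final sound = /h/, a voiceless consonant → -op → *kuhop*.
*tapav*: final sound = /v/, a voiced consonant → -wa → *tapavwa*.

vetusluiki, kuhop, tapavwa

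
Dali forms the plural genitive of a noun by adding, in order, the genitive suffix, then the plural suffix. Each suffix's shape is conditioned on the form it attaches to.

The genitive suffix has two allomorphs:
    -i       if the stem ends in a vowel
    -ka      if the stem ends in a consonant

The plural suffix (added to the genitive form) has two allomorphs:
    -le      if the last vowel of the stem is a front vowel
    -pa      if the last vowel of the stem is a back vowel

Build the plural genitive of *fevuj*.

The final sound of *fevuj* is /j/, which is a consonant, so the genitive suffix is -ka, giving *fevujka*.
The last vowel of the genitive form *fevujka* is /a/, which is a back vowel, so the plural suffix is -pa, giving *fevujkapa*.

fevujkapa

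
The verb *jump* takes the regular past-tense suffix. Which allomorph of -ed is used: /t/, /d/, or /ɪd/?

/t/

The stem *jump* ends in a voiceless consonant other than /t/.
The -ed suffix is realized as /ɪd/ after /t, d/; as /t/ after other voiceless consonants; and as /d/ after other voiced sounds.
So -ed on *jump* is pronounced /t/.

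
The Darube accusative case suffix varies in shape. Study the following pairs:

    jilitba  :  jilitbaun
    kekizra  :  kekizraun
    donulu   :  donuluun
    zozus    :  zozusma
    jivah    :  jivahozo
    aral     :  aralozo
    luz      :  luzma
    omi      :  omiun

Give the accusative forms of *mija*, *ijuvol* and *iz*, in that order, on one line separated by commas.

mijaun, ijuvolozo, izma

The pattern is sibilance of the final sound: -ma when the stem ends in a sibilant (*zozus*, *luz*); -ozo when the stem ends in a non-sibilant consonant (*jivah*, *aral*); -un when the stem ends in a vowel (*jilitba*, *kekizra*, *donulu*, *omi*).
The final sound of *mija* is /a/, which is a vowel, so the suffix is -un, giving *mijaun*.
*ijuvol* — final sound /l/ (a non-sibilant consonant) → -ozo → *ijuvolozo*.
Since the final sound of *iz* is /z/ (a sibilant), it takes -ma, giving *izma*.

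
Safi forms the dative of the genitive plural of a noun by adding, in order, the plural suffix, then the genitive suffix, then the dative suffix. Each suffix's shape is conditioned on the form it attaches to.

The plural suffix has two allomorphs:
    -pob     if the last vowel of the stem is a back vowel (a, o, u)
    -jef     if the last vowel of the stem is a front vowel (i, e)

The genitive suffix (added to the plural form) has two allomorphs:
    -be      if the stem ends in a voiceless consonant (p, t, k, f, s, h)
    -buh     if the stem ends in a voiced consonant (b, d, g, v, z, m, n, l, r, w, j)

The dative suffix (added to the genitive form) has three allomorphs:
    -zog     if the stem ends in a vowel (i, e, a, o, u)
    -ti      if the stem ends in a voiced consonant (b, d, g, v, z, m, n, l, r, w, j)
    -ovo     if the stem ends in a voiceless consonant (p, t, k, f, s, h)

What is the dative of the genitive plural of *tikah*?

tikahpobbuhovo

*tikah* — last vowel /a/ (a back vowel) → -pob → *tikahpob*.
The plural form *tikahpob* — final consonant /b/ (voiced) → -buh → *tikahpobbuh*.
Since the final sound of the genitive form *tikahpobbuh* is /h/ (a voiceless consonant), it takes -ovo, giving *tikahpobbuhovo*.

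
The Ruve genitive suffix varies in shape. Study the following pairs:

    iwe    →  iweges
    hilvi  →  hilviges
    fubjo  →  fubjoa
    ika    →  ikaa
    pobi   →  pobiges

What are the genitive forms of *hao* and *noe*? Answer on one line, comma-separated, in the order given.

haoa, noeges

The pattern is front/back vowel harmony: -ges when the last vowel of the stem is a front vowel (*iwe*, *hilvi*, *pobi*); -a when the last vowel of the stem is a back vowel (*fubjo*, *ika*).
Since the last vowel of *hao* is /o/ (a back vowel), it takes -a, giving *haoa*.
Since the last vowel of *noe* is /e/ (a front vowel), it takes -ges, giving *noeges*.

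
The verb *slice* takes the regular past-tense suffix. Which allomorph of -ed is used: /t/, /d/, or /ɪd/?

/t/

The stem *slice* ends in a voiceless consonant other than /t/.
The -ed suffix is realized as /ɪd/ after /t, d/; as /t/ after other voiceless consonants; and as /d/ after other voiced sounds.
So -ed on *slice* is pronounced /t/.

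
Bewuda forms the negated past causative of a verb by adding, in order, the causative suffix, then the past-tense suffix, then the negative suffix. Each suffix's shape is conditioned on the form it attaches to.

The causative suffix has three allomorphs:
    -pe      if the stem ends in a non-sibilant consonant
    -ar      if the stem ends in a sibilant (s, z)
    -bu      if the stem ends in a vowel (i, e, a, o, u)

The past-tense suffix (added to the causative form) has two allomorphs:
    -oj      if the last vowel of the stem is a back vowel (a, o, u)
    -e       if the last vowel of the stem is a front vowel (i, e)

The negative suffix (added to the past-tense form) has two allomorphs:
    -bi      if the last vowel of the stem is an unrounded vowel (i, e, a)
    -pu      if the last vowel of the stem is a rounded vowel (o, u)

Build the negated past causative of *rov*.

*rov* — final sound /v/ (a non-sibilant consonant) → -pe → *rovpe*.
The causative form *rovpe*: last vowel = /e/, a front vowel → -e → *rovpee*.
The past-tense form *rovpee* — last vowel /e/ (an unrounded vowel) → -bi → *rovpeebi*.

rovpeebi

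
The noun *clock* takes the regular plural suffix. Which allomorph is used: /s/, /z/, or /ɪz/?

The stem *clock* ends in a voiceless non-sibilant consonant.
The plural suffix surfaces as /ɪz/ after sibilants, /s/ after other voiceless consonants, and /z/ after other voiced sounds.
So the plural -s on *clock* is pronounced /s/.

/s/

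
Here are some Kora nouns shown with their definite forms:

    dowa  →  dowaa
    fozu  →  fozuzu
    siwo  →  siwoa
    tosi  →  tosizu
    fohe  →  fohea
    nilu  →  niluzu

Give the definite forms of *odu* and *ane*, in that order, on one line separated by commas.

oduzu, anea

Looking at the last vowel of each stem: -zu when the last vowel of the stem is a high vowel (*fozu*, *tosi*, *nilu*); -a when the last vowel of the stem is a non-high vowel (*dowa*, *siwo*, *fohe*).
*odu* — last vowel /u/ (a high vowel) → -zu → *oduzu*.
The last vowel of *ane* is /e/, which is a non-high vowel, so the suffix is -a, giving *anea*.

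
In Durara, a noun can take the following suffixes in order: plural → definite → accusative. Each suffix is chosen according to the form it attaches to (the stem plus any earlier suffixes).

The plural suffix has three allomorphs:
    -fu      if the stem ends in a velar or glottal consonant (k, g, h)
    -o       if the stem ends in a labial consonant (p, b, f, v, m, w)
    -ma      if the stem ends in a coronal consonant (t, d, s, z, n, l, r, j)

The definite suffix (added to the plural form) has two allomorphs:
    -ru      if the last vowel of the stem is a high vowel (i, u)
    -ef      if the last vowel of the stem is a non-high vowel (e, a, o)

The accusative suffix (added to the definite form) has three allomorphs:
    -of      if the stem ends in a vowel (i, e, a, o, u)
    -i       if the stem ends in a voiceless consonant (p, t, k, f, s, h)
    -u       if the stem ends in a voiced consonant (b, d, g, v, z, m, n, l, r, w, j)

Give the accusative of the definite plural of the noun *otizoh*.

otizohfuruof

*otizoh*: final consonant = /h/, velar/glottal → -fu → *otizohfu*.
The plural form *otizohfu* — last vowel /u/ (a high vowel) → -ru → *otizohfuru*.
The definite form *otizohfuru*: final sound = /u/, a vowel → -of → *otizohfuruof*.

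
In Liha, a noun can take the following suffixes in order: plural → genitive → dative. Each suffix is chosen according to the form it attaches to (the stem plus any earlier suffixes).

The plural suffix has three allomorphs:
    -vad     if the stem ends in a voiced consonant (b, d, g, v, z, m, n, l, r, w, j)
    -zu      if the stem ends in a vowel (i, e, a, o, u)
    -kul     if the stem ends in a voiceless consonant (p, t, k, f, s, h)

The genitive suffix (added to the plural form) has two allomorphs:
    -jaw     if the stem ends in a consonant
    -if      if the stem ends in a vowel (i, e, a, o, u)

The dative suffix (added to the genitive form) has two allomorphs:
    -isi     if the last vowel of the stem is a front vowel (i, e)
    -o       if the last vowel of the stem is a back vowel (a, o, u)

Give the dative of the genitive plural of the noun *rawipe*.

The final sound of *rawipe* is /e/, which is a vowel, so the plural suffix is -zu, giving *rawipezu*.
The final sound of the plural form *rawipezu* is /u/, which is a vowel, so the genitive suffix is -if, giving *rawipezuif*.
The last vowel of the genitive form *rawipezuif* is /i/, which is a front vowel, so the dative suffix is -isi, giving *rawipezuifisi*.

rawipezuifisi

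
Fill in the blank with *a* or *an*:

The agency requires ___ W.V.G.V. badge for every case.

a

The indefinite article is chosen by the initial *sound* of the following word, not its spelling.
The initialism *W.V.G.V.* is read letter by letter; the first letter, W, is pronounced /ˈdʌbəl.juː/, which begins with a consonant sound.
So the article is *a*: The agency requires a W.V.G.V. badge for every case.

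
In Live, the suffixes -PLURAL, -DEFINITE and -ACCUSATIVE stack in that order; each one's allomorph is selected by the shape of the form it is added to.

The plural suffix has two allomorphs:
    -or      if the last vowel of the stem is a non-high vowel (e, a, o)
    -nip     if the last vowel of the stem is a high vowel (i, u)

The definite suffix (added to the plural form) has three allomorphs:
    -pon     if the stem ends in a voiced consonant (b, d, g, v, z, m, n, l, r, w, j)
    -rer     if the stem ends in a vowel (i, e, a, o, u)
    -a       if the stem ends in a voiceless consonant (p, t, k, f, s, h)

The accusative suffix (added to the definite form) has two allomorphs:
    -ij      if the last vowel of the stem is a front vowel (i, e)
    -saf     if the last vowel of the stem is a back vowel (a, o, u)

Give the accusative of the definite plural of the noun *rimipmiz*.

Since the last vowel of *rimipmiz* is /i/ (a high vowel), it takes -nip, giving *rimipmiznip*.
The plural form *rimipmiznip*: final sound = /p/, a voiceless consonant → -a → *rimipmiznipa*.
The definite form *rimipmiznipa*: last vowel = /a/, a back vowel → -saf → *rimipmiznipasaf*.

rimipmiznipasaf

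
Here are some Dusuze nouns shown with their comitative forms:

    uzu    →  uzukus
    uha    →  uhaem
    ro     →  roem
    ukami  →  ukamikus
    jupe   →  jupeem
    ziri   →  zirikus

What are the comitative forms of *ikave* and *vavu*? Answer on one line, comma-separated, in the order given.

Looking at the last vowel of each stem: -kus when the last vowel of the stem is a high vowel (*uzu*, *ukami*, *ziri*); -em when the last vowel of the stem is a non-high vowel (*uha*, *ro*, *jupe*).
*ikave* — last vowel /e/ (a non-high vowel) → -em → *ikaveem*.
*vavu* — last vowel /u/ (a high vowel) → -kus → *vavukus*.

ikaveem, vavukus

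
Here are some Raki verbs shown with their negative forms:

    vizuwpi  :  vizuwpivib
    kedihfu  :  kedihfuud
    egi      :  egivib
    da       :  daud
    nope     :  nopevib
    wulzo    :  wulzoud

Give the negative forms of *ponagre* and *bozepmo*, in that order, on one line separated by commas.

Looking at the last vowel of each stem: -vib when the last vowel of the stem is a front vowel (*vizuwpi*, *egi*, *nope*); -ud when the last vowel of the stem is a back vowel (*kedihfu*, *da*, *wulzo*).
The last vowel of *ponagre* is /e/, which is a front vowel, so the suffix is -vib, giving *ponagrevib*.
Since the last vowel of *bozepmo* is /o/ (a back vowel), it takes -ud, giving *bozepmoud*.

ponagrevib, bozepmoud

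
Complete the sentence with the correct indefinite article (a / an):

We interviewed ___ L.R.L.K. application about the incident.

The indefinite article is chosen by the initial *sound* of the following word, not its spelling.
The initialism *L.R.L.K.* is read letter by letter; the first letter, L, is pronounced /ɛl/, which begins with a vowel sound.
So the article is *an*: We interviewed an L.R.L.K. application about the incident.

an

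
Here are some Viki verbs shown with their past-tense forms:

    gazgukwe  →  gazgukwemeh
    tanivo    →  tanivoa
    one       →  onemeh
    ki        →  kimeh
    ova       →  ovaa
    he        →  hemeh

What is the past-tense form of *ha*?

The pattern is front/back vowel harmony: -meh when the last vowel of the stem is a front vowel (*gazgukwe*, *one*, *ki*, *he*); -a when the last vowel of the stem is a back vowel (*tanivo*, *ova*).
*ha* — last vowel /a/ (a back vowel) → -a → *haa*.

haa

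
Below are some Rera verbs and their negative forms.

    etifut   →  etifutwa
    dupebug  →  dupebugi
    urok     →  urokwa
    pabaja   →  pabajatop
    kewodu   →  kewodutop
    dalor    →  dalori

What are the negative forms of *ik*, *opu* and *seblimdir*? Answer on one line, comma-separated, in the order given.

The pattern is voicing of the final sound: -wa when the stem ends in a voiceless consonant (*etifut*, *urok*); -i when the stem ends in a voiced consonant (*dupebug*, *dalor*); -top when the stem ends in a vowel (*pabaja*, *kewodu*).
Since the final sound of *ik* is /k/ (a voiceless consonant), it takes -wa, giving *ikwa*.
The final sound of *opu* is /u/, which is a vowel, so the suffix is -top, giving *oputop*.
*seblimdir*: final sound = /r/, a voiced consonant → -i → *seblimdiri*.

ikwa, oputop, seblimdiri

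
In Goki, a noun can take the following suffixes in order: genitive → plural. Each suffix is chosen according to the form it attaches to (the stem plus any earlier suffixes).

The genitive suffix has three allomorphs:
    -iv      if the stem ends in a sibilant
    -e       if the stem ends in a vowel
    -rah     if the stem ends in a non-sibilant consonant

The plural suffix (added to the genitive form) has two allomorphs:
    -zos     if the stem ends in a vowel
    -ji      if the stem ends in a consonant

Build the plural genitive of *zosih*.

The final sound of *zosih* is /h/, which is a non-sibilant consonant, so the genitive suffix is -rah, giving *zosihrah*.
The genitive form *zosihrah*: final sound = /h/, a consonant → -ji → *zosihrahji*.

zosihrahji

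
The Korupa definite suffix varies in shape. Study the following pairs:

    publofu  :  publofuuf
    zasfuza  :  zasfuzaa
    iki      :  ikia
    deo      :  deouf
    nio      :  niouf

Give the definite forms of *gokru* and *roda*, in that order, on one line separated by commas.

gokruuf, rodaa

Looking at the last vowel of each stem: -uf when the last vowel of the stem is a rounded vowel (*publofu*, *deo*, *nio*); -a when the last vowel of the stem is an unrounded vowel (*zasfuza*, *iki*).
Since the last vowel of *gokru* is /u/ (a rounded vowel), it takes -uf, giving *gokruuf*.
Since the last vowel of *roda* is /a/ (an unrounded vowel), it takes -a, giving *rodaa*.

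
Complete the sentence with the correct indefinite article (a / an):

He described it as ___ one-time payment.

a

The indefinite article is chosen by the initial *sound* of the following word, not its spelling.
*one-time* begins with the sound /wʌ/ (*one* pronounced /wʌn/) — a consonant sound.
So the article is *a*: He described it as a one-time payment.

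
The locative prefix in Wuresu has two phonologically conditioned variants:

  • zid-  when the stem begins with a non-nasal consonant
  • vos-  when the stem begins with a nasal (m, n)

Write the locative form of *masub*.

*masub* — first consonant /m/ (a nasal) → vos- → *vosmasub*.

vosmasub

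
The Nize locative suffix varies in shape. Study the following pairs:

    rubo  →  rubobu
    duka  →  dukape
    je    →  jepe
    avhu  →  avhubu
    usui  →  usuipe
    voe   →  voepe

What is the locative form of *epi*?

The pattern is rounding harmony: -bu when the last vowel of the stem is a rounded vowel (*rubo*, *avhu*); -pe when the last vowel of the stem is an unrounded vowel (*duka*, *je*, *usui*, *voe*).
*epi*: last vowel = /i/, an unrounded vowel → -pe → *epipe*.

epipe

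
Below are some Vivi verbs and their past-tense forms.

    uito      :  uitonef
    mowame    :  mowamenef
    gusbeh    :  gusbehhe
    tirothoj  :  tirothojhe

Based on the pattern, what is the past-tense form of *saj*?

sajhe

The pattern is consonant vs. vowel: -he when the stem ends in a consonant (*gusbeh*, *tirothoj*); -nef when the stem ends in a vowel (*uito*, *mowame*).
*saj*: final sound = /j/, a consonant → -he → *sajhe*.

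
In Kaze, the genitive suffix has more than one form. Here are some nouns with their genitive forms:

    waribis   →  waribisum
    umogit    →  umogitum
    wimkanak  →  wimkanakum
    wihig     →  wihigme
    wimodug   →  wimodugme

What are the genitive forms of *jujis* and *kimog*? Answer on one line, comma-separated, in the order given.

The suffix is conditioned by the final consonant: -um when the stem ends in a voiceless consonant (*waribis*, *umogit*, *wimkanak*); -me when the stem ends in a voiced consonant (*wihig*, *wimodug*).
*jujis* — final consonant /s/ (voiceless) → -um → *jujisum*.
The final consonant of *kimog* is /g/, which is voiced, so the suffix is -me, giving *kimogme*.

jujisum, kimogme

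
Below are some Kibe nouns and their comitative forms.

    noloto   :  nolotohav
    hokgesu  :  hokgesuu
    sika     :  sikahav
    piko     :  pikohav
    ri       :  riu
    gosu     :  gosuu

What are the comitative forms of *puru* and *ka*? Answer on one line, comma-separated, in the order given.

puruu, kahav

The alternation tracks the last vowel of the stem — -u when the last vowel of the stem is a high vowel (*hokgesu*, *ri*, *gosu*); -hav when the last vowel of the stem is a non-high vowel (*noloto*, *sika*, *piko*).
The last vowel of *puru* is /u/, which is a high vowel, so the suffix is -u, giving *puruu*.
Since the last vowel of *ka* is /a/ (a non-high vowel), it takes -hav, giving *kahav*.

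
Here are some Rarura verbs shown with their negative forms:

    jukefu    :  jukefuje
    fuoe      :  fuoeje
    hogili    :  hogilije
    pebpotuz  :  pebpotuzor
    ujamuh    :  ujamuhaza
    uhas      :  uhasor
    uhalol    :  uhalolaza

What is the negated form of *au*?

auje

Looking at the final sound of each stem: -or when the stem ends in a sibilant (*pebpotuz*, *uhas*); -aza when the stem ends in a non-sibilant consonant (*ujamuh*, *uhalol*); -je when the stem ends in a vowel (*jukefu*, *fuoe*, *hogili*).
Since the final sound of *au* is /u/ (a vowel), it takes -je, giving *auje*.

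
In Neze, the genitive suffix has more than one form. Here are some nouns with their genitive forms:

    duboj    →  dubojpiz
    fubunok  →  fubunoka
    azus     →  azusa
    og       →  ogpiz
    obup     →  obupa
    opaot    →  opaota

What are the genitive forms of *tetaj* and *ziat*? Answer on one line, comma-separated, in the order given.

The suffix is conditioned by the final consonant: -a when the stem ends in a voiceless consonant (*fubunok*, *azus*, *obup*, *opaot*); -piz when the stem ends in a voiced consonant (*duboj*, *og*).
*tetaj* — final consonant /j/ (voiced) → -piz → *tetajpiz*.
Since the final consonant of *ziat* is /t/ (voiceless), it takes -a, giving *ziata*.

tetajpiz, ziata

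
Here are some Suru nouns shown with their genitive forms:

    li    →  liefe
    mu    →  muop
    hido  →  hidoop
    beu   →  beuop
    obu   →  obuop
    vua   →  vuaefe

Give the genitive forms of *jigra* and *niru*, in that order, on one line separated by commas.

The suffix is conditioned by the last vowel: -op when the last vowel of the stem is a rounded vowel (*mu*, *hido*, *beu*, *obu*); -efe when the last vowel of the stem is an unrounded vowel (*li*, *vua*).
*jigra*: last vowel = /a/, an unrounded vowel → -efe → *jigraefe*.
*niru* — last vowel /u/ (a rounded vowel) → -op → *niruop*.

jigraefe, niruop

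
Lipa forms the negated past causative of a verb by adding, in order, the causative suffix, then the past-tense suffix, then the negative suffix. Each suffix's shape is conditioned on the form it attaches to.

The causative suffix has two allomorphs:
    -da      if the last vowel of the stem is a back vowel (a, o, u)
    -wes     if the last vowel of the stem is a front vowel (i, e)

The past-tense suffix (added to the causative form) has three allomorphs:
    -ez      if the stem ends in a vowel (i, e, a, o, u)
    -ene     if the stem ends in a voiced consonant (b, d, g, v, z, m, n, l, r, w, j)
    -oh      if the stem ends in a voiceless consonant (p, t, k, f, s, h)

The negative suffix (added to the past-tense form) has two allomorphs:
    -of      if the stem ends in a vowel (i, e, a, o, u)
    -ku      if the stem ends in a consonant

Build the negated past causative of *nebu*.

Since the last vowel of *nebu* is /u/ (a back vowel), it takes -da, giving *nebuda*.
The causative form *nebuda* — final sound /a/ (a vowel) → -ez → *nebudaez*.
The past-tense form *nebudaez* — final sound /z/ (a consonant) → -ku → *nebudaezku*.

nebudaezku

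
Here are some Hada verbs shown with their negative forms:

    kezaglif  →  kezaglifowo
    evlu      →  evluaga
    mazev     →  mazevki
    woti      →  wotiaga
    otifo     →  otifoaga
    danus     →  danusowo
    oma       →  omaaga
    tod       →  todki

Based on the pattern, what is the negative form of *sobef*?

sobefowo

The suffix is conditioned by the final sound: -owo when the stem ends in a voiceless consonant (*kezaglif*, *danus*); -ki when the stem ends in a voiced consonant (*mazev*, *tod*); -aga when the stem ends in a vowel (*evlu*, *woti*, *otifo*, *oma*).
Since the final sound of *sobef* is /f/ (a voiceless consonant), it takes -owo, giving *sobefowo*.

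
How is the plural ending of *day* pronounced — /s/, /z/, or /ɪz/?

/z/

The stem *day* ends in a voiced non-sibilant sound.
The plural suffix surfaces as /ɪz/ after sibilants, /s/ after other voiceless consonants, and /z/ after other voiced sounds.
So the plural -s on *day* is pronounced /z/.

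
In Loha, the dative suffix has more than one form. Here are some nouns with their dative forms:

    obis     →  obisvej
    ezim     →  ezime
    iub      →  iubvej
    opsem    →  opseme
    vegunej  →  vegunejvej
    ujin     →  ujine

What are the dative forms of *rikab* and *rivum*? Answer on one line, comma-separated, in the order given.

rikabvej, rivume

The alternation tracks the final consonant of the stem — -e when the stem ends in a nasal (*ezim*, *opsem*, *ujin*); -vej when the stem ends in a non-nasal consonant (*obis*, *iub*, *vegunej*).
*rikab* — final consonant /b/ (non-nasal) → -vej → *rikabvej*.
*rivum* — final consonant /m/ (a nasal) → -e → *rivume*.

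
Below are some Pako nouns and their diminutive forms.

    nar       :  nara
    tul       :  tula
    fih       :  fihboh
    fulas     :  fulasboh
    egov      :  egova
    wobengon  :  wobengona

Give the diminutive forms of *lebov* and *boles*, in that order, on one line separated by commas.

The suffix is conditioned by the final consonant: -boh when the stem ends in a voiceless consonant (*fih*, *fulas*); -a when the stem ends in a voiced consonant (*nar*, *tul*, *egov*, *wobengon*).
The final consonant of *lebov* is /v/, which is voiced, so the suffix is -a, giving *lebova*.
*boles*: final consonant = /s/, voiceless → -boh → *bolesboh*.

lebova, bolesboh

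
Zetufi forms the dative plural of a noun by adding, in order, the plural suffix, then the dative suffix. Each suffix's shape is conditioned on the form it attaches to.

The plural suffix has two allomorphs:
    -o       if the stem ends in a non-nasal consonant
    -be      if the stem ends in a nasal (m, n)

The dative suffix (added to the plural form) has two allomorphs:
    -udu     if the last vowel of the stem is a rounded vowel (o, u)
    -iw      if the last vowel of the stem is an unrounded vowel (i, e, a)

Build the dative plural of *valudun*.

The final consonant of *valudun* is /n/, which is a nasal, so the plural suffix is -be, giving *valudunbe*.
Since the last vowel of the plural form *valudunbe* is /e/ (an unrounded vowel), it takes -iw, giving *valudunbeiw*.

valudunbeiw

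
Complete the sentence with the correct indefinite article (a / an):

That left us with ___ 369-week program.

The indefinite article is chosen by the initial *sound* of the following word, not its spelling.
The number *369* is spoken "three hundred …", beginning with /θriː/ — a consonant sound.
So the article is *a*: That left us with a 369-week program.

a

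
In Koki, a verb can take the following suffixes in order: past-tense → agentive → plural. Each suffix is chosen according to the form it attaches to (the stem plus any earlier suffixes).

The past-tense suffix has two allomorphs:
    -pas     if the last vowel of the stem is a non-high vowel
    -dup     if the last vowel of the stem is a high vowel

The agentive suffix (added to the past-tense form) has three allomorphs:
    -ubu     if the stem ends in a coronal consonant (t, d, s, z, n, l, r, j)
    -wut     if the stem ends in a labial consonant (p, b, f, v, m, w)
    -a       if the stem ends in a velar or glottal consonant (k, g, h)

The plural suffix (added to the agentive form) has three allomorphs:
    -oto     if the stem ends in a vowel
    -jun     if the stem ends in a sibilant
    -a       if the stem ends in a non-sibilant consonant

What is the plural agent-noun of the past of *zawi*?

zawidupwuta

*zawi* — last vowel /i/ (a high vowel) → -dup → *zawidup*.
The past-tense form *zawidup*: final consonant = /p/, labial → -wut → *zawidupwut*.
The final sound of the agentive form *zawidupwut* is /t/, which is a non-sibilant consonant, so the plural suffix is -a, giving *zawidupwuta*.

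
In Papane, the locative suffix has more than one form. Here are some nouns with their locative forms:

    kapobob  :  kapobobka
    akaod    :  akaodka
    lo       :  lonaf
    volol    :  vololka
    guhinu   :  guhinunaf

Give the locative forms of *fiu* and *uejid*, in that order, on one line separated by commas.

fiunaf, uejidka

The alternation tracks the final sound of the stem — -ka when the stem ends in a consonant (*kapobob*, *akaod*, *volol*); -naf when the stem ends in a vowel (*lo*, *guhinu*).
*fiu*: final sound = /u/, a vowel → -naf → *fiunaf*.
The final sound of *uejid* is /d/, which is a consonant, so the suffix is -ka, giving *uejidka*.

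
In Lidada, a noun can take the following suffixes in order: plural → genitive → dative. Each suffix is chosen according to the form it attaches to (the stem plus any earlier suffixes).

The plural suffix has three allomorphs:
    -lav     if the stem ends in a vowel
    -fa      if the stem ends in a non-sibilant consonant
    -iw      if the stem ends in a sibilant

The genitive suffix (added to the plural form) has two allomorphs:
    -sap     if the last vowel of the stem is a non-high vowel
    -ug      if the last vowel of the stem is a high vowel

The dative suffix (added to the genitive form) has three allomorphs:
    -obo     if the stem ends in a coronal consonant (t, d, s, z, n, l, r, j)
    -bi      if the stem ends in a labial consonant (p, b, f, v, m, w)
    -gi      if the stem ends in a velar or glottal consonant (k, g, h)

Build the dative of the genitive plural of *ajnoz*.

ajnoziwuggi

The final sound of *ajnoz* is /z/, which is a sibilant, so the plural suffix is -iw, giving *ajnoziw*.
Since the last vowel of the plural form *ajnoziw* is /i/ (a high vowel), it takes -ug, giving *ajnoziwug*.
The genitive form *ajnoziwug* — final consonant /g/ (velar/glottal) → -gi → *ajnoziwuggi*.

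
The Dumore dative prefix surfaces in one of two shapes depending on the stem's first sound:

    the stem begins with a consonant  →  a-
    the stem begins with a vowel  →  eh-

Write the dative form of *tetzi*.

The first sound of *tetzi* is /t/, which is a consonant, so the prefix is a-, giving *atetzi*.

atetzi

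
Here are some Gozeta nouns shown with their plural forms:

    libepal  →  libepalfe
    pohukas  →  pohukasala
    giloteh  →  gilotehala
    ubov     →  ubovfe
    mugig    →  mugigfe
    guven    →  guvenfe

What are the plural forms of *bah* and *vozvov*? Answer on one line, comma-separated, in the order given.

bahala, vozvovfe

The suffix is conditioned by the final consonant: -ala when the stem ends in a voiceless consonant (*pohukas*, *giloteh*); -fe when the stem ends in a voiced consonant (*libepal*, *ubov*, *mugig*, *guven*).
*bah* — final consonant /h/ (voiceless) → -ala → *bahala*.
*vozvov*: final consonant = /v/, voiced → -fe → *vozvovfe*.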